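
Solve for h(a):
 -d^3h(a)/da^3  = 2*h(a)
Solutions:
 h(a) = C3*exp(-2^(1/3)*a) + (C1*sin(2^(1/3)*sqrt(3)*a/2) + C2*cos(2^(1/3)*sqrt(3)*a/2))*exp(2^(1/3)*a/2)


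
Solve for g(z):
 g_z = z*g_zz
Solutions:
 g(z) = C1 + C2*z^2


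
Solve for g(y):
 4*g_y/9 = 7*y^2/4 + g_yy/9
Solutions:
 g(y) = C1 + C2*exp(4*y) + 21*y^3/16 + 63*y^2/64 + 63*y/128


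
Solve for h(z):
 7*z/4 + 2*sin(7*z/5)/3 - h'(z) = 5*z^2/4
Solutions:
 h(z) = C1 - 5*z^3/12 + 7*z^2/8 - 10*cos(7*z/5)/21


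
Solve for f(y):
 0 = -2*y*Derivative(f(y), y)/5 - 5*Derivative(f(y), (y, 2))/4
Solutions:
 f(y) = C1 + C2*erf(2*y/5)


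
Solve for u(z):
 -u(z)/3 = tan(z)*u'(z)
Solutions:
 u(z) = C1/sin(z)^(1/3)


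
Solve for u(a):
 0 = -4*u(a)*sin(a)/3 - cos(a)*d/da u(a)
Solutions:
 u(a) = C1*cos(a)^(4/3)


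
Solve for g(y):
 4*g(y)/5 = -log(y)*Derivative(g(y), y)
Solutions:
 g(y) = C1*exp(-4*li(y)/5)


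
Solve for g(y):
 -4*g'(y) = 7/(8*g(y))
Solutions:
 g(y) = -sqrt(C1 - 7*y)/4
 g(y) = sqrt(C1 - 7*y)/4


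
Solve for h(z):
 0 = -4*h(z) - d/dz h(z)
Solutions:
 h(z) = C1*exp(-4*z)


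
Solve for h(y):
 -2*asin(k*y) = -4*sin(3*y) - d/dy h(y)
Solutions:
 h(y) = C1 + 2*Piecewise((y*asin(k*y) + sqrt(-k^2*y^2 + 1)/k, Ne(k, 0)), (0, True)) + 4*cos(3*y)/3


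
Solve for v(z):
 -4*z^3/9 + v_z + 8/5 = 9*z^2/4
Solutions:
 v(z) = C1 + z^4/9 + 3*z^3/4 - 8*z/5


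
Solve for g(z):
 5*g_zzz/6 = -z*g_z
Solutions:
 g(z) = C1 + Integral(C2*airyai(-5^(2/3)*6^(1/3)*z/5) + C3*airybi(-5^(2/3)*6^(1/3)*z/5), z)


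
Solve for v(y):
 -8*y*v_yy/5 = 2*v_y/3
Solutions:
 v(y) = C1 + C2*y^(7/12)


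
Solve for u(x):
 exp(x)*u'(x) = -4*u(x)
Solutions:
 u(x) = C1*exp(4*exp(-x))


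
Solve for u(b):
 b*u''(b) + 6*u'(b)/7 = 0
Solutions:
 u(b) = C1 + C2*b^(1/7)


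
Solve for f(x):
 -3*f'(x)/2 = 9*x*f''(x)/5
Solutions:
 f(x) = C1 + C2*x^(1/6)


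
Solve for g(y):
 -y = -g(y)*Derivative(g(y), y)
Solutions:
 g(y) = -sqrt(C1 + y^2)
 g(y) = sqrt(C1 + y^2)


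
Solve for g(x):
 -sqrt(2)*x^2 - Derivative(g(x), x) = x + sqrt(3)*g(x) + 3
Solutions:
 g(x) = C1*exp(-sqrt(3)*x) - sqrt(6)*x^2/3 - sqrt(3)*x/3 + 2*sqrt(2)*x/3 - sqrt(3) - 2*sqrt(6)/9 + 1/3


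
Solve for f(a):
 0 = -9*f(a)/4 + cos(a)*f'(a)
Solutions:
 f(a) = C1*(sin(a) + 1)^(9/8)/(sin(a) - 1)^(9/8)


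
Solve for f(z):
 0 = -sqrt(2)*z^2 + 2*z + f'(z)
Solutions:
 f(z) = C1 + sqrt(2)*z^3/3 - z^2


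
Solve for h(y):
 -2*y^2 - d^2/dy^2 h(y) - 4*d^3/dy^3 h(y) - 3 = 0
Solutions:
 h(y) = C1 + C2*y + C3*exp(-y/4) - y^4/6 + 8*y^3/3 - 67*y^2/2


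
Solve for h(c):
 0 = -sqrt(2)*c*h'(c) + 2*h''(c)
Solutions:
 h(c) = C1 + C2*erfi(2^(1/4)*c/2)


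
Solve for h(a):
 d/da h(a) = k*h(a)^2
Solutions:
 h(a) = -1/(C1 + a*k)


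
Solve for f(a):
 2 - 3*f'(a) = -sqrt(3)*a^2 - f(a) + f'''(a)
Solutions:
 f(a) = C1*exp(2^(1/3)*a*(-2^(1/3)*(1 + sqrt(5))^(1/3) + 2/(1 + sqrt(5))^(1/3))/4)*sin(2^(1/3)*sqrt(3)*a*(2/(1 + sqrt(5))^(1/3) + 2^(1/3)*(1 + sqrt(5))^(1/3))/4) + C2*exp(2^(1/3)*a*(-2^(1/3)*(1 + sqrt(5))^(1/3) + 2/(1 + sqrt(5))^(1/3))/4)*cos(2^(1/3)*sqrt(3)*a*(2/(1 + sqrt(5))^(1/3) + 2^(1/3)*(1 + sqrt(5))^(1/3))/4) + C3*exp(2^(1/3)*a*(-1/(1 + sqrt(5))^(1/3) + 2^(1/3)*(1 + sqrt(5))^(1/3)/2)) - sqrt(3)*a^2 - 6*sqrt(3)*a - 18*sqrt(3) - 2


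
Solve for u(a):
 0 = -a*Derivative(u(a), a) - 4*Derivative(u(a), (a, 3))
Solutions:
 u(a) = C1 + Integral(C2*airyai(-2^(1/3)*a/2) + C3*airybi(-2^(1/3)*a/2), a)


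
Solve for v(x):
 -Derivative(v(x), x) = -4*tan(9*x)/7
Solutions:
 v(x) = C1 - 4*log(cos(9*x))/63


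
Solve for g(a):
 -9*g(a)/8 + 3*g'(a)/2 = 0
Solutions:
 g(a) = C1*exp(3*a/4)


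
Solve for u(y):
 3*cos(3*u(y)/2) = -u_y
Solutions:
 u(y) = -2*asin((C1 + exp(9*y))/(C1 - exp(9*y)))/3 + 2*pi/3
 u(y) = 2*asin((C1 + exp(9*y))/(C1 - exp(9*y)))/3


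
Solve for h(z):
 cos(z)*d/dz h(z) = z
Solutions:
 h(z) = C1 + Integral(z/cos(z), z)


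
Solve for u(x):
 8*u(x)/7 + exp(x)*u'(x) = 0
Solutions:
 u(x) = C1*exp(8*exp(-x)/7)


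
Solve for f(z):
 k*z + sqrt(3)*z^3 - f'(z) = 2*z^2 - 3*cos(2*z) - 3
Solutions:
 f(z) = C1 + k*z^2/2 + sqrt(3)*z^4/4 - 2*z^3/3 + 3*z + 3*sin(z)*cos(z)


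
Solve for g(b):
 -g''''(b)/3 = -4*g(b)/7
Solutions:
 g(b) = C1*exp(-sqrt(2)*3^(1/4)*7^(3/4)*b/7) + C2*exp(sqrt(2)*3^(1/4)*7^(3/4)*b/7) + C3*sin(sqrt(2)*3^(1/4)*7^(3/4)*b/7) + C4*cos(sqrt(2)*3^(1/4)*7^(3/4)*b/7)


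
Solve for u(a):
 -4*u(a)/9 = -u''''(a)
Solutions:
 u(a) = C1*exp(-sqrt(6)*a/3) + C2*exp(sqrt(6)*a/3) + C3*sin(sqrt(6)*a/3) + C4*cos(sqrt(6)*a/3)


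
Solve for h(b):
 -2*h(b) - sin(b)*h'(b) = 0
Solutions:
 h(b) = C1*(cos(b) + 1)/(cos(b) - 1)


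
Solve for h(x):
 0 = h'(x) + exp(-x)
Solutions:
 h(x) = C1 + exp(-x)


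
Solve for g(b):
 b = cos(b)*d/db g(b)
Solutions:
 g(b) = C1 + Integral(b/cos(b), b)


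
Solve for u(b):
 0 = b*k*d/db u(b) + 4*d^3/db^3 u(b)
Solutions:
 u(b) = C1 + Integral(C2*airyai(2^(1/3)*b*(-k)^(1/3)/2) + C3*airybi(2^(1/3)*b*(-k)^(1/3)/2), b)


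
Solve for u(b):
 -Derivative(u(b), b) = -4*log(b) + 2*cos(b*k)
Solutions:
 u(b) = C1 + 4*b*log(b) - 4*b - 2*Piecewise((sin(b*k)/k, Ne(k, 0)), (b, True))


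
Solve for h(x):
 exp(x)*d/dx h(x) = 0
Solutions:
 h(x) = C1


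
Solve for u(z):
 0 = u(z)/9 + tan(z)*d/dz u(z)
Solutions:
 u(z) = C1/sin(z)^(1/9)


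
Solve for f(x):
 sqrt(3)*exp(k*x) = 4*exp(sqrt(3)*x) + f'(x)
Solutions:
 f(x) = C1 - 4*sqrt(3)*exp(sqrt(3)*x)/3 + sqrt(3)*exp(k*x)/k


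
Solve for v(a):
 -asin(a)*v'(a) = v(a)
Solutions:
 v(a) = C1*exp(-Integral(1/asin(a), a))


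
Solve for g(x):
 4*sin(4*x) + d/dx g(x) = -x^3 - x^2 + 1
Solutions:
 g(x) = C1 - x^4/4 - x^3/3 + x + cos(4*x)


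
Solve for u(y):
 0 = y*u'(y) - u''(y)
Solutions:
 u(y) = C1 + C2*erfi(sqrt(2)*y/2)


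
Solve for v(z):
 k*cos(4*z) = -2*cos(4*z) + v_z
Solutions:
 v(z) = C1 + k*sin(4*z)/4 + sin(4*z)/2


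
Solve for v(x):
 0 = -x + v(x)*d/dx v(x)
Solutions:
 v(x) = -sqrt(C1 + x^2)
 v(x) = sqrt(C1 + x^2)


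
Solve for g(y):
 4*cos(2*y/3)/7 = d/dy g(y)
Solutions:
 g(y) = C1 + 6*sin(2*y/3)/7


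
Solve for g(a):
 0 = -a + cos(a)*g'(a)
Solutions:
 g(a) = C1 + Integral(a/cos(a), a)


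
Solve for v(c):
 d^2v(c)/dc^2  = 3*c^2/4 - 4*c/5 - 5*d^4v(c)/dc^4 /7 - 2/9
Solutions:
 v(c) = C1 + C2*c + C3*sin(sqrt(35)*c/5) + C4*cos(sqrt(35)*c/5) + c^4/16 - 2*c^3/15 - 163*c^2/252


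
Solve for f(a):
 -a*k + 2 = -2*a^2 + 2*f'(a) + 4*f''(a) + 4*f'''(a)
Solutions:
 f(a) = C1 + a^3/3 - a^2*k/4 - 2*a^2 + a*k + 5*a + (C2*sin(a/2) + C3*cos(a/2))*exp(-a/2)


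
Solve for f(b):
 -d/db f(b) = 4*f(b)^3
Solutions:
 f(b) = -sqrt(2)*sqrt(-1/(C1 - 4*b))/2
 f(b) = sqrt(2)*sqrt(-1/(C1 - 4*b))/2


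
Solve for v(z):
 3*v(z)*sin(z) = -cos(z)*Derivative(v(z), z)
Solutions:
 v(z) = C1*cos(z)^3


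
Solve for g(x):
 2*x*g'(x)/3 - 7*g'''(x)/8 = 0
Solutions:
 g(x) = C1 + Integral(C2*airyai(2*2^(1/3)*21^(2/3)*x/21) + C3*airybi(2*2^(1/3)*21^(2/3)*x/21), x)


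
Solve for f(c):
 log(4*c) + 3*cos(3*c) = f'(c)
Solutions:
 f(c) = C1 + c*log(c) - c + 2*c*log(2) + sin(3*c)


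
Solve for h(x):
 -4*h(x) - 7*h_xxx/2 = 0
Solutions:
 h(x) = C3*exp(-2*7^(2/3)*x/7) + (C1*sin(sqrt(3)*7^(2/3)*x/7) + C2*cos(sqrt(3)*7^(2/3)*x/7))*exp(7^(2/3)*x/7)


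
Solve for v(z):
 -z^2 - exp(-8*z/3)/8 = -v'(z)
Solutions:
 v(z) = C1 + z^3/3 - 3*exp(-8*z/3)/64


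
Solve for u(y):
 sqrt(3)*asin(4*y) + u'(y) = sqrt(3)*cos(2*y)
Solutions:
 u(y) = C1 - sqrt(3)*(y*asin(4*y) + sqrt(1 - 16*y^2)/4) + sqrt(3)*sin(2*y)/2


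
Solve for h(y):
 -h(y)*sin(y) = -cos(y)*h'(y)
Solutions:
 h(y) = C1/cos(y)


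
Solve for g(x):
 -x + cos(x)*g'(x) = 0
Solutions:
 g(x) = C1 + Integral(x/cos(x), x)


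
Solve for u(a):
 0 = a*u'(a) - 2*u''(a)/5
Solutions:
 u(a) = C1 + C2*erfi(sqrt(5)*a/2)


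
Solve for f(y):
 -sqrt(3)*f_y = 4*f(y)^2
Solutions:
 f(y) = 3/(C1 + 4*sqrt(3)*y)


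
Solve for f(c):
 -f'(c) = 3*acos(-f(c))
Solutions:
 Integral(1/acos(-_y), (_y, f(c))) = C1 - 3*c


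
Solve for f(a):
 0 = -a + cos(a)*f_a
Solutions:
 f(a) = C1 + Integral(a/cos(a), a)


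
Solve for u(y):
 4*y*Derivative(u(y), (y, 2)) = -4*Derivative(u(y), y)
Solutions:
 u(y) = C1 + C2*log(y)


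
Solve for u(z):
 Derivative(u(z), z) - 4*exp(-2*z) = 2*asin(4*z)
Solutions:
 u(z) = C1 + 2*z*asin(4*z) + sqrt(1 - 16*z^2)/2 - 2*exp(-2*z)


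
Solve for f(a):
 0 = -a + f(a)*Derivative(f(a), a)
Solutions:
 f(a) = -sqrt(C1 + a^2)
 f(a) = sqrt(C1 + a^2)


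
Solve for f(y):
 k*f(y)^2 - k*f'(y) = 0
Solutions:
 f(y) = -1/(C1 + y)


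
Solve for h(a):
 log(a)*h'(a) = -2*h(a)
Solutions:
 h(a) = C1*exp(-2*li(a))


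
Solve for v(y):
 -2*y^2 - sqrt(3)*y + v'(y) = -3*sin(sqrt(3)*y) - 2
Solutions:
 v(y) = C1 + 2*y^3/3 + sqrt(3)*y^2/2 - 2*y + sqrt(3)*cos(sqrt(3)*y)


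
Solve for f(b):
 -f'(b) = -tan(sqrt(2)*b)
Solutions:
 f(b) = C1 - sqrt(2)*log(cos(sqrt(2)*b))/2


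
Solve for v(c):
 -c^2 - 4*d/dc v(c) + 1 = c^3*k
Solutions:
 v(c) = C1 - c^4*k/16 - c^3/12 + c/4


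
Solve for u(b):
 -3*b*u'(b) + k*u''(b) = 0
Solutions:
 u(b) = C1 + C2*erf(sqrt(6)*b*sqrt(-1/k)/2)/sqrt(-1/k)


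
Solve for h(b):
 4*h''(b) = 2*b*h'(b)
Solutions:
 h(b) = C1 + C2*erfi(b/2)


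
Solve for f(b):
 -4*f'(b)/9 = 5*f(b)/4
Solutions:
 f(b) = C1*exp(-45*b/16)


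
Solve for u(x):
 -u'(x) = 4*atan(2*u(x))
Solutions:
 Integral(1/atan(2*_y), (_y, u(x))) = C1 - 4*x


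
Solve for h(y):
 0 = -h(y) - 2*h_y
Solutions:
 h(y) = C1*exp(-y/2)


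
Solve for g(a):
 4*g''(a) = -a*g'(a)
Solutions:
 g(a) = C1 + C2*erf(sqrt(2)*a/4)


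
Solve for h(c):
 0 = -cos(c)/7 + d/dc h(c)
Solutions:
 h(c) = C1 + sin(c)/7


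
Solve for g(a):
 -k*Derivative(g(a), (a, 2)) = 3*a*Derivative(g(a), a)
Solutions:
 g(a) = C1 + C2*sqrt(k)*erf(sqrt(6)*a*sqrt(1/k)/2)


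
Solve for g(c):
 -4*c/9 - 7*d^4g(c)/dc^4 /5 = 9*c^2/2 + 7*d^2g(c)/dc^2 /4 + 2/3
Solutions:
 g(c) = C1 + C2*c + C3*sin(sqrt(5)*c/2) + C4*cos(sqrt(5)*c/2) - 3*c^4/14 - 8*c^3/189 + 28*c^2/15


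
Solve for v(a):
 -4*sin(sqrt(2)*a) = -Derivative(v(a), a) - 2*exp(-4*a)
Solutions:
 v(a) = C1 - 2*sqrt(2)*cos(sqrt(2)*a) + exp(-4*a)/2


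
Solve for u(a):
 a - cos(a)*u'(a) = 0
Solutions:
 u(a) = C1 + Integral(a/cos(a), a)


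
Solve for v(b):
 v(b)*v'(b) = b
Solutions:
 v(b) = -sqrt(C1 + b^2)
 v(b) = sqrt(C1 + b^2)


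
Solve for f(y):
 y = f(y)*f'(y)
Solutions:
 f(y) = -sqrt(C1 + y^2)
 f(y) = sqrt(C1 + y^2)


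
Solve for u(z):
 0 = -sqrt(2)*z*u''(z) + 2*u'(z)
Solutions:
 u(z) = C1 + C2*z^(1 + sqrt(2))


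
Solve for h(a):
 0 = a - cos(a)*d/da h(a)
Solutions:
 h(a) = C1 + Integral(a/cos(a), a)


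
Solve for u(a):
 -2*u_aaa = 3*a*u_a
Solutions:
 u(a) = C1 + Integral(C2*airyai(-2^(2/3)*3^(1/3)*a/2) + C3*airybi(-2^(2/3)*3^(1/3)*a/2), a)


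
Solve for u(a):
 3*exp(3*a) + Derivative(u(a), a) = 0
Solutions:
 u(a) = C1 - exp(3*a)


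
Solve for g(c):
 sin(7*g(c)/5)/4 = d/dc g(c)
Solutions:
 -c/4 + 5*log(cos(7*g(c)/5) - 1)/14 - 5*log(cos(7*g(c)/5) + 1)/14 = C1


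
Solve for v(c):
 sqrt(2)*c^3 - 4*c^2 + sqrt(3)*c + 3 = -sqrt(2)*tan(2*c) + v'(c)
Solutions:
 v(c) = C1 + sqrt(2)*c^4/4 - 4*c^3/3 + sqrt(3)*c^2/2 + 3*c - sqrt(2)*log(cos(2*c))/2


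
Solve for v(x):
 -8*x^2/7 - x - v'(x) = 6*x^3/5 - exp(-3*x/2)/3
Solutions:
 v(x) = C1 - 3*x^4/10 - 8*x^3/21 - x^2/2 - 2*exp(-3*x/2)/9


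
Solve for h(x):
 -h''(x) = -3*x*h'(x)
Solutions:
 h(x) = C1 + C2*erfi(sqrt(6)*x/2)


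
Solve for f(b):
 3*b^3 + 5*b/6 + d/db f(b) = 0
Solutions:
 f(b) = C1 - 3*b^4/4 - 5*b^2/12


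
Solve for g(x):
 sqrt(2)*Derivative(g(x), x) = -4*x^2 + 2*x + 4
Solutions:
 g(x) = C1 - 2*sqrt(2)*x^3/3 + sqrt(2)*x^2/2 + 2*sqrt(2)*x


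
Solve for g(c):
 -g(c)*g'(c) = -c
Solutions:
 g(c) = -sqrt(C1 + c^2)
 g(c) = sqrt(C1 + c^2)


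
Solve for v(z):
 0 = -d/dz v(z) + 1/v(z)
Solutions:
 v(z) = -sqrt(C1 + 2*z)
 v(z) = sqrt(C1 + 2*z)


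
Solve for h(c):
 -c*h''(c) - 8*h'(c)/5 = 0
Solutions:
 h(c) = C1 + C2/c^(3/5)


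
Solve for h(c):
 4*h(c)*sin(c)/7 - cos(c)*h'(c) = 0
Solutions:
 h(c) = C1/cos(c)^(4/7)


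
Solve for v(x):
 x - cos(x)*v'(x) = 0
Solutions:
 v(x) = C1 + Integral(x/cos(x), x)


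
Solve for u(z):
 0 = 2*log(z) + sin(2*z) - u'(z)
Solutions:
 u(z) = C1 + 2*z*log(z) - 2*z - cos(2*z)/2


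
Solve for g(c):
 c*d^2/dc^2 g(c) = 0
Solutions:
 g(c) = C1 + C2*c


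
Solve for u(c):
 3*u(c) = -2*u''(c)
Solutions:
 u(c) = C1*sin(sqrt(6)*c/2) + C2*cos(sqrt(6)*c/2)


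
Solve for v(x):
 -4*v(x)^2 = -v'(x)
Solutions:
 v(x) = -1/(C1 + 4*x)


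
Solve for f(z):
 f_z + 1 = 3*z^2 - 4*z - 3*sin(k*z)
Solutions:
 f(z) = C1 + z^3 - 2*z^2 - z + 3*cos(k*z)/k


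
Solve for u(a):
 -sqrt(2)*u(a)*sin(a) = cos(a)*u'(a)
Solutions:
 u(a) = C1*cos(a)^(sqrt(2))


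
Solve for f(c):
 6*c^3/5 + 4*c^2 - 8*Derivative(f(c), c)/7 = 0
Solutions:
 f(c) = C1 + 21*c^4/80 + 7*c^3/6


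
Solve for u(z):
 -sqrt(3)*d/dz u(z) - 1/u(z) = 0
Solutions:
 u(z) = -sqrt(C1 - 6*sqrt(3)*z)/3
 u(z) = sqrt(C1 - 6*sqrt(3)*z)/3


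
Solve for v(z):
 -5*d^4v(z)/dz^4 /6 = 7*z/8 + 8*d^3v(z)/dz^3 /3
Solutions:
 v(z) = C1 + C2*z + C3*z^2 + C4*exp(-16*z/5) - 7*z^4/512 + 35*z^3/2048


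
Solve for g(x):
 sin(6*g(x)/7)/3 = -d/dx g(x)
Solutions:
 x/3 + 7*log(cos(6*g(x)/7) - 1)/12 - 7*log(cos(6*g(x)/7) + 1)/12 = C1


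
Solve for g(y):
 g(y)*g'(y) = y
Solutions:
 g(y) = -sqrt(C1 + y^2)
 g(y) = sqrt(C1 + y^2)


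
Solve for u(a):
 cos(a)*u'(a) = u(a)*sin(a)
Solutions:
 u(a) = C1/cos(a)


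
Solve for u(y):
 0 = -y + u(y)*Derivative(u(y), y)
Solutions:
 u(y) = -sqrt(C1 + y^2)
 u(y) = sqrt(C1 + y^2)


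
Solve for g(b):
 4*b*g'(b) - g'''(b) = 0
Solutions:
 g(b) = C1 + Integral(C2*airyai(2^(2/3)*b) + C3*airybi(2^(2/3)*b), b)


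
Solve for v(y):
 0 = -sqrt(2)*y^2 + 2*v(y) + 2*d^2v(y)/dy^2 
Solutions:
 v(y) = C1*sin(y) + C2*cos(y) + sqrt(2)*y^2/2 - sqrt(2)


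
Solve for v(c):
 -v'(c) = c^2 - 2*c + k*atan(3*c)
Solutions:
 v(c) = C1 - c^3/3 + c^2 - k*(c*atan(3*c) - log(9*c^2 + 1)/6)


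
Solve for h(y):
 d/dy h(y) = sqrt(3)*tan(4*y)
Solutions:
 h(y) = C1 - sqrt(3)*log(cos(4*y))/4


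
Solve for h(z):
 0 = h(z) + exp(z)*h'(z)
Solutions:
 h(z) = C1*exp(exp(-z))


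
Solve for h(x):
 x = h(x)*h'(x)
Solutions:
 h(x) = -sqrt(C1 + x^2)
 h(x) = sqrt(C1 + x^2)


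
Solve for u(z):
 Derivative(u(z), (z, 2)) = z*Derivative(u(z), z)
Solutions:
 u(z) = C1 + C2*erfi(sqrt(2)*z/2)


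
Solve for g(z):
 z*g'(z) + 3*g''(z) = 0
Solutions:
 g(z) = C1 + C2*erf(sqrt(6)*z/6)


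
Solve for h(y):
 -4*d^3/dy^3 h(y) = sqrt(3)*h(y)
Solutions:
 h(y) = C3*exp(-2^(1/3)*3^(1/6)*y/2) + (C1*sin(2^(1/3)*3^(2/3)*y/4) + C2*cos(2^(1/3)*3^(2/3)*y/4))*exp(2^(1/3)*3^(1/6)*y/4)


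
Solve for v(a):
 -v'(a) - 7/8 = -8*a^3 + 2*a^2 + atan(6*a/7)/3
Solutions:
 v(a) = C1 + 2*a^4 - 2*a^3/3 - a*atan(6*a/7)/3 - 7*a/8 + 7*log(36*a^2 + 49)/36


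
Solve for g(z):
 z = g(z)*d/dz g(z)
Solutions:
 g(z) = -sqrt(C1 + z^2)
 g(z) = sqrt(C1 + z^2)


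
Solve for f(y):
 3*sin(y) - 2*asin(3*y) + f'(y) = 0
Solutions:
 f(y) = C1 + 2*y*asin(3*y) + 2*sqrt(1 - 9*y^2)/3 + 3*cos(y)


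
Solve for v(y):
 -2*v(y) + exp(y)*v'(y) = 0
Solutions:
 v(y) = C1*exp(-2*exp(-y))


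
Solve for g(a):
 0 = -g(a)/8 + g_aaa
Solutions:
 g(a) = C3*exp(a/2) + (C1*sin(sqrt(3)*a/4) + C2*cos(sqrt(3)*a/4))*exp(-a/4)


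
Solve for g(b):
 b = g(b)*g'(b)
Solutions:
 g(b) = -sqrt(C1 + b^2)
 g(b) = sqrt(C1 + b^2)


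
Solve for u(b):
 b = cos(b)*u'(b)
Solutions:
 u(b) = C1 + Integral(b/cos(b), b)


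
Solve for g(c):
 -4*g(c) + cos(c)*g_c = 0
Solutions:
 g(c) = C1*(sin(c)^2 + 2*sin(c) + 1)/(sin(c)^2 - 2*sin(c) + 1)


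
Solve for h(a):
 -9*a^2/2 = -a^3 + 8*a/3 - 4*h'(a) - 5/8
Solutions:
 h(a) = C1 - a^4/16 + 3*a^3/8 + a^2/3 - 5*a/32


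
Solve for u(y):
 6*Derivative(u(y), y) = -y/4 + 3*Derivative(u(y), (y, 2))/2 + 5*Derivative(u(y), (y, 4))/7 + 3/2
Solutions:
 u(y) = C1 + C2*exp(70^(1/3)*y*(-(60 + sqrt(3670))^(1/3) + 70^(1/3)/(60 + sqrt(3670))^(1/3))/20)*sin(sqrt(3)*70^(1/3)*y*(70^(1/3)/(60 + sqrt(3670))^(1/3) + (60 + sqrt(3670))^(1/3))/20) + C3*exp(70^(1/3)*y*(-(60 + sqrt(3670))^(1/3) + 70^(1/3)/(60 + sqrt(3670))^(1/3))/20)*cos(sqrt(3)*70^(1/3)*y*(70^(1/3)/(60 + sqrt(3670))^(1/3) + (60 + sqrt(3670))^(1/3))/20) + C4*exp(-70^(1/3)*y*(-(60 + sqrt(3670))^(1/3) + 70^(1/3)/(60 + sqrt(3670))^(1/3))/10) - y^2/48 + 23*y/96


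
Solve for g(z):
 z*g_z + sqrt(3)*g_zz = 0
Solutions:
 g(z) = C1 + C2*erf(sqrt(2)*3^(3/4)*z/6)


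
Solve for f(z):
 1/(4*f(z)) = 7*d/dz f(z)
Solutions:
 f(z) = -sqrt(C1 + 14*z)/14
 f(z) = sqrt(C1 + 14*z)/14


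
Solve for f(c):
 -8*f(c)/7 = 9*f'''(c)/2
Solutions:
 f(c) = C3*exp(-2*294^(1/3)*c/21) + (C1*sin(3^(5/6)*98^(1/3)*c/21) + C2*cos(3^(5/6)*98^(1/3)*c/21))*exp(294^(1/3)*c/21)


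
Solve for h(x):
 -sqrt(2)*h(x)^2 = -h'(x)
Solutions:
 h(x) = -1/(C1 + sqrt(2)*x)


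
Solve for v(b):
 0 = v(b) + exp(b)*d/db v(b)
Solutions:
 v(b) = C1*exp(exp(-b))


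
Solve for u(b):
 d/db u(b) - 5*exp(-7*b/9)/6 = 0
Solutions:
 u(b) = C1 - 15*exp(-7*b/9)/14


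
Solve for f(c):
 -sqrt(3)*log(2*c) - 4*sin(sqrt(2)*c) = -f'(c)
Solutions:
 f(c) = C1 + sqrt(3)*c*(log(c) - 1) + sqrt(3)*c*log(2) - 2*sqrt(2)*cos(sqrt(2)*c)


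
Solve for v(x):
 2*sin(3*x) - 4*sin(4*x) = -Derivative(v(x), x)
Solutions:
 v(x) = C1 + 2*cos(3*x)/3 - cos(4*x)


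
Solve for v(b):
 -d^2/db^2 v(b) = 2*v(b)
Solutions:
 v(b) = C1*sin(sqrt(2)*b) + C2*cos(sqrt(2)*b)


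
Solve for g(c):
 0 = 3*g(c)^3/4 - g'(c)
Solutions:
 g(c) = -sqrt(2)*sqrt(-1/(C1 + 3*c))
 g(c) = sqrt(2)*sqrt(-1/(C1 + 3*c))


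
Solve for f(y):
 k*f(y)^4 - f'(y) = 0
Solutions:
 f(y) = (-1/(C1 + 3*k*y))^(1/3)
 f(y) = (-1/(C1 + k*y))^(1/3)*(-3^(2/3) - 3*3^(1/6)*I)/6
 f(y) = (-1/(C1 + k*y))^(1/3)*(-3^(2/3) + 3*3^(1/6)*I)/6


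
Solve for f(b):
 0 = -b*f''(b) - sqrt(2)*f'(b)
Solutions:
 f(b) = C1 + C2*b^(1 - sqrt(2))


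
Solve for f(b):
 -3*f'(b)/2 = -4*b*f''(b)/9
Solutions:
 f(b) = C1 + C2*b^(35/8)


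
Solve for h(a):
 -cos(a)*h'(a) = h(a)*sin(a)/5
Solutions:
 h(a) = C1*cos(a)^(1/5)


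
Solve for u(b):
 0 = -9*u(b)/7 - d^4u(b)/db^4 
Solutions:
 u(b) = (C1*sin(sqrt(6)*7^(3/4)*b/14) + C2*cos(sqrt(6)*7^(3/4)*b/14))*exp(-sqrt(6)*7^(3/4)*b/14) + (C3*sin(sqrt(6)*7^(3/4)*b/14) + C4*cos(sqrt(6)*7^(3/4)*b/14))*exp(sqrt(6)*7^(3/4)*b/14)


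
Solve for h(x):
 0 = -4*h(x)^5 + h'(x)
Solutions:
 h(x) = -(-1/(C1 + 16*x))^(1/4)
 h(x) = (-1/(C1 + 16*x))^(1/4)
 h(x) = -I*(-1/(C1 + 16*x))^(1/4)
 h(x) = I*(-1/(C1 + 16*x))^(1/4)


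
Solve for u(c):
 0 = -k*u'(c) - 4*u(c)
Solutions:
 u(c) = C1*exp(-4*c/k)


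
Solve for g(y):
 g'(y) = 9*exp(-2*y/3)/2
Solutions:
 g(y) = C1 - 27*exp(-2*y/3)/4


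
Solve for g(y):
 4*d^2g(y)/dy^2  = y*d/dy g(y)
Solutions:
 g(y) = C1 + C2*erfi(sqrt(2)*y/4)


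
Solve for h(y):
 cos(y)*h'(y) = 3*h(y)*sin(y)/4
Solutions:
 h(y) = C1/cos(y)^(3/4)


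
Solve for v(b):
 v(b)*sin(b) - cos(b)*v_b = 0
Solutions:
 v(b) = C1/cos(b)


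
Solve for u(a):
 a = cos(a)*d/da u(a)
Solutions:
 u(a) = C1 + Integral(a/cos(a), a)


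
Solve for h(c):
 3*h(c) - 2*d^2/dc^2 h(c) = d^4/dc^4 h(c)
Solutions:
 h(c) = C1*exp(-c) + C2*exp(c) + C3*sin(sqrt(3)*c) + C4*cos(sqrt(3)*c)


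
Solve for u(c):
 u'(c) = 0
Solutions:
 u(c) = C1


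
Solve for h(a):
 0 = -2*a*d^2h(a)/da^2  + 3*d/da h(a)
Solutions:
 h(a) = C1 + C2*a^(5/2)


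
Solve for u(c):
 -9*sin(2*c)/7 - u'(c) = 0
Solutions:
 u(c) = C1 + 9*cos(2*c)/14


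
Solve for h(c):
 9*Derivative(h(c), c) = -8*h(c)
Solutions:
 h(c) = C1*exp(-8*c/9)


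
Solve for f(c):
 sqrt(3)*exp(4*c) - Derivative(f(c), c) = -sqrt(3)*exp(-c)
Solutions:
 f(c) = C1 + sqrt(3)*exp(4*c)/4 - sqrt(3)*exp(-c)


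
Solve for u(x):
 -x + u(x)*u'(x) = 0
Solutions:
 u(x) = -sqrt(C1 + x^2)
 u(x) = sqrt(C1 + x^2)


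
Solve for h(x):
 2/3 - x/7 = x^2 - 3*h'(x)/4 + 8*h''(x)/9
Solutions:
 h(x) = C1 + C2*exp(27*x/32) + 4*x^3/9 + 950*x^2/567 + 47192*x/15309


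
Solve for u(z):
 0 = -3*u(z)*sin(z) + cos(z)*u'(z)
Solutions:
 u(z) = C1/cos(z)^3


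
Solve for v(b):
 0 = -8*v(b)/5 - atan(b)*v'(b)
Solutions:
 v(b) = C1*exp(-8*Integral(1/atan(b), b)/5)


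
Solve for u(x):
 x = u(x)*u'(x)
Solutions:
 u(x) = -sqrt(C1 + x^2)
 u(x) = sqrt(C1 + x^2)


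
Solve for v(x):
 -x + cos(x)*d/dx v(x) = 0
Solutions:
 v(x) = C1 + Integral(x/cos(x), x)


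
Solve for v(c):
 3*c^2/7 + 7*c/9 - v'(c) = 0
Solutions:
 v(c) = C1 + c^3/7 + 7*c^2/18


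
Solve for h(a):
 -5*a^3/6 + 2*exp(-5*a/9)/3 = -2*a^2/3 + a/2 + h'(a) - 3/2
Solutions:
 h(a) = C1 - 5*a^4/24 + 2*a^3/9 - a^2/4 + 3*a/2 - 6*exp(-5*a/9)/5


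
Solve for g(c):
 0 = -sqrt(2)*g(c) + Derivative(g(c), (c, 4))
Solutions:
 g(c) = C1*exp(-2^(1/8)*c) + C2*exp(2^(1/8)*c) + C3*sin(2^(1/8)*c) + C4*cos(2^(1/8)*c)


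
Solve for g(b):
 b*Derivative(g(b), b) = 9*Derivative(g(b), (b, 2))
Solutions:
 g(b) = C1 + C2*erfi(sqrt(2)*b/6)


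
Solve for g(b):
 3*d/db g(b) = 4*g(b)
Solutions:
 g(b) = C1*exp(4*b/3)


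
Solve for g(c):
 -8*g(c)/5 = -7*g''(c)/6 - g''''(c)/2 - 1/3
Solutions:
 g(c) = C1*exp(-sqrt(30)*c*sqrt(-35 + sqrt(4105))/30) + C2*exp(sqrt(30)*c*sqrt(-35 + sqrt(4105))/30) + C3*sin(sqrt(30)*c*sqrt(35 + sqrt(4105))/30) + C4*cos(sqrt(30)*c*sqrt(35 + sqrt(4105))/30) + 5/24


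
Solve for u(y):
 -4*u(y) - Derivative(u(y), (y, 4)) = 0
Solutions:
 u(y) = (C1*sin(y) + C2*cos(y))*exp(-y) + (C3*sin(y) + C4*cos(y))*exp(y)


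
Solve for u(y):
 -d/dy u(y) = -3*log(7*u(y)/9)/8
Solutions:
 8*Integral(1/(-log(_y) - log(7) + 2*log(3)), (_y, u(y)))/3 = C1 - y


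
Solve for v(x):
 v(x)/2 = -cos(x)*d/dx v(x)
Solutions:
 v(x) = C1*(sin(x) - 1)^(1/4)/(sin(x) + 1)^(1/4)


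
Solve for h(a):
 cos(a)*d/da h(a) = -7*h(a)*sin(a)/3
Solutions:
 h(a) = C1*cos(a)^(7/3)


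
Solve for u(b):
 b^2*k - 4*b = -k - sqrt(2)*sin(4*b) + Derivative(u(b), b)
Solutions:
 u(b) = C1 + b^3*k/3 - 2*b^2 + b*k - sqrt(2)*cos(4*b)/4


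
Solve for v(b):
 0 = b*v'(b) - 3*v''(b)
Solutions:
 v(b) = C1 + C2*erfi(sqrt(6)*b/6)


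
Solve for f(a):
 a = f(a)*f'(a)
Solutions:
 f(a) = -sqrt(C1 + a^2)
 f(a) = sqrt(C1 + a^2)


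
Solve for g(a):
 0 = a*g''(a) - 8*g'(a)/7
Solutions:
 g(a) = C1 + C2*a^(15/7)


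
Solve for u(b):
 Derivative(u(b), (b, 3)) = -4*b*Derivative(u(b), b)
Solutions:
 u(b) = C1 + Integral(C2*airyai(-2^(2/3)*b) + C3*airybi(-2^(2/3)*b), b)


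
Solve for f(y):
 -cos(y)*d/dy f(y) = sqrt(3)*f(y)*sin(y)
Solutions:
 f(y) = C1*cos(y)^(sqrt(3))


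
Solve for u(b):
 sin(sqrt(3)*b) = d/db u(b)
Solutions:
 u(b) = C1 - sqrt(3)*cos(sqrt(3)*b)/3


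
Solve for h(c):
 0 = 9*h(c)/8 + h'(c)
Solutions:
 h(c) = C1*exp(-9*c/8)


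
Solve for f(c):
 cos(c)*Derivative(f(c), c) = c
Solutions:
 f(c) = C1 + Integral(c/cos(c), c)


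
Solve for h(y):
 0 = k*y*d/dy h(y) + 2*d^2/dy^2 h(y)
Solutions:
 h(y) = Piecewise((-sqrt(pi)*C1*erf(sqrt(k)*y/2)/sqrt(k) - C2, (k > 0) | (k < 0)), (-C1*y - C2, True))


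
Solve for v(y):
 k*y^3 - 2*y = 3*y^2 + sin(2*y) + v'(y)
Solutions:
 v(y) = C1 + k*y^4/4 - y^3 - y^2 + cos(2*y)/2


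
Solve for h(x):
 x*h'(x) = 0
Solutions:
 h(x) = C1


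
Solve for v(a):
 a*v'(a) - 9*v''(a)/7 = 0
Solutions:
 v(a) = C1 + C2*erfi(sqrt(14)*a/6)


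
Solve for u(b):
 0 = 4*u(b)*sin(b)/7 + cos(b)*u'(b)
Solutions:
 u(b) = C1*cos(b)^(4/7)


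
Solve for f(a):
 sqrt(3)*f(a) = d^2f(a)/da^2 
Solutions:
 f(a) = C1*exp(-3^(1/4)*a) + C2*exp(3^(1/4)*a)


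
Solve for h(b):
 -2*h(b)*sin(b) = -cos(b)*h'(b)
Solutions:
 h(b) = C1/cos(b)^2


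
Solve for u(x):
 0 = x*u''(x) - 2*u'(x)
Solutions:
 u(x) = C1 + C2*x^3


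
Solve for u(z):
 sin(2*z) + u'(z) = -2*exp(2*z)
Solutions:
 u(z) = C1 - exp(2*z) + cos(2*z)/2


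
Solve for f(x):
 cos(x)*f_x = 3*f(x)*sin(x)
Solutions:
 f(x) = C1/cos(x)^3


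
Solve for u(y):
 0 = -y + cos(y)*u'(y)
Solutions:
 u(y) = C1 + Integral(y/cos(y), y)


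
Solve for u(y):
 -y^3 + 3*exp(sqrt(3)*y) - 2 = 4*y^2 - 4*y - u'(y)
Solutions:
 u(y) = C1 + y^4/4 + 4*y^3/3 - 2*y^2 + 2*y - sqrt(3)*exp(sqrt(3)*y)


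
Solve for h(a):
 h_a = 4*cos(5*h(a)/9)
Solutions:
 -4*a - 9*log(sin(5*h(a)/9) - 1)/10 + 9*log(sin(5*h(a)/9) + 1)/10 = C1


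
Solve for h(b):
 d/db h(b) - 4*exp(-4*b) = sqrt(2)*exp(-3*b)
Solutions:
 h(b) = C1 - sqrt(2)*exp(-3*b)/3 - exp(-4*b)


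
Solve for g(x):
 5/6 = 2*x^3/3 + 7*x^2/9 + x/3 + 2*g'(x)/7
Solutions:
 g(x) = C1 - 7*x^4/12 - 49*x^3/54 - 7*x^2/12 + 35*x/12


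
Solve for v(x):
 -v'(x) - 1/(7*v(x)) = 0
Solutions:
 v(x) = -sqrt(C1 - 14*x)/7
 v(x) = sqrt(C1 - 14*x)/7


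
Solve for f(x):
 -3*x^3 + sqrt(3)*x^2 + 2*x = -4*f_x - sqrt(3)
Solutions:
 f(x) = C1 + 3*x^4/16 - sqrt(3)*x^3/12 - x^2/4 - sqrt(3)*x/4


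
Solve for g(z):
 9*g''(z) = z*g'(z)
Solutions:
 g(z) = C1 + C2*erfi(sqrt(2)*z/6)


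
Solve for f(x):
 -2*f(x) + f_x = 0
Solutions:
 f(x) = C1*exp(2*x)


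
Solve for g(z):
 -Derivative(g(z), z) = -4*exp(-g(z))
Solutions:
 g(z) = log(C1 + 4*z)


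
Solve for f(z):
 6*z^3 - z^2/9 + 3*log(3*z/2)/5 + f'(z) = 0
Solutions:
 f(z) = C1 - 3*z^4/2 + z^3/27 - 3*z*log(z)/5 - 3*z*log(3)/5 + 3*z*log(2)/5 + 3*z/5


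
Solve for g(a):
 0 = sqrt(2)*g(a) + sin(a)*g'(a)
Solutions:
 g(a) = C1*(cos(a) + 1)^(sqrt(2)/2)/(cos(a) - 1)^(sqrt(2)/2)


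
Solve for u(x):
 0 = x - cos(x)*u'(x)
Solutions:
 u(x) = C1 + Integral(x/cos(x), x)


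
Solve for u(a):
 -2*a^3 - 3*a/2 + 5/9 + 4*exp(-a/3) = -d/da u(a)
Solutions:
 u(a) = C1 + a^4/2 + 3*a^2/4 - 5*a/9 + 12*exp(-a/3)


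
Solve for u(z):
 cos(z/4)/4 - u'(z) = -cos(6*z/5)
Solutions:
 u(z) = C1 + sin(z/4) + 5*sin(6*z/5)/6


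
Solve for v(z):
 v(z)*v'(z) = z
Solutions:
 v(z) = -sqrt(C1 + z^2)
 v(z) = sqrt(C1 + z^2)


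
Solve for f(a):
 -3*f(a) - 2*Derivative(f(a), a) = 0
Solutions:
 f(a) = C1*exp(-3*a/2)


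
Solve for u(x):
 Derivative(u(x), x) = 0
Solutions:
 u(x) = C1


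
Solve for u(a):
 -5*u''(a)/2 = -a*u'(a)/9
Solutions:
 u(a) = C1 + C2*erfi(sqrt(5)*a/15)


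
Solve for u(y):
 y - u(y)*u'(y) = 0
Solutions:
 u(y) = -sqrt(C1 + y^2)
 u(y) = sqrt(C1 + y^2)


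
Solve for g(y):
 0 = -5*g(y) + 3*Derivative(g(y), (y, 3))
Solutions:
 g(y) = C3*exp(3^(2/3)*5^(1/3)*y/3) + (C1*sin(3^(1/6)*5^(1/3)*y/2) + C2*cos(3^(1/6)*5^(1/3)*y/2))*exp(-3^(2/3)*5^(1/3)*y/6)


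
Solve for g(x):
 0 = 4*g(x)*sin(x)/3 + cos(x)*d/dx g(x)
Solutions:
 g(x) = C1*cos(x)^(4/3)


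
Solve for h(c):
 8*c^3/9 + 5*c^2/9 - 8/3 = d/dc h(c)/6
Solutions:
 h(c) = C1 + 4*c^4/3 + 10*c^3/9 - 16*c


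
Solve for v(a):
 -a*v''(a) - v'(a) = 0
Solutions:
 v(a) = C1 + C2*log(a)


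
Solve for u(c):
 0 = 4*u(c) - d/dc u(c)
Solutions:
 u(c) = C1*exp(4*c)


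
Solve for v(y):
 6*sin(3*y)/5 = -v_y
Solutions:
 v(y) = C1 + 2*cos(3*y)/5


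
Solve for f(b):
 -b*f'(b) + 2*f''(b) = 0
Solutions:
 f(b) = C1 + C2*erfi(b/2)


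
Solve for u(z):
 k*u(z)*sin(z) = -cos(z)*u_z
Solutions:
 u(z) = C1*exp(k*log(cos(z)))


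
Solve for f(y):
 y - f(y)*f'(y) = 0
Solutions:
 f(y) = -sqrt(C1 + y^2)
 f(y) = sqrt(C1 + y^2)


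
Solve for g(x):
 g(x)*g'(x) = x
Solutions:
 g(x) = -sqrt(C1 + x^2)
 g(x) = sqrt(C1 + x^2)


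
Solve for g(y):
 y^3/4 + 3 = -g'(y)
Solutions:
 g(y) = C1 - y^4/16 - 3*y


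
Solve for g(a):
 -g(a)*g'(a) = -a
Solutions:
 g(a) = -sqrt(C1 + a^2)
 g(a) = sqrt(C1 + a^2)


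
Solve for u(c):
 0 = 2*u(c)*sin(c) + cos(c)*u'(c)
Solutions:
 u(c) = C1*cos(c)^2


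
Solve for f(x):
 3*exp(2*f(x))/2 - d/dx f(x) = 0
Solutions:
 f(x) = log(-sqrt(-1/(C1 + 3*x)))
 f(x) = log(-1/(C1 + 3*x))/2


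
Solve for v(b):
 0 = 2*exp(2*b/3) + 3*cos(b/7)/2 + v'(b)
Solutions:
 v(b) = C1 - 3*exp(2*b/3) - 21*sin(b/7)/2


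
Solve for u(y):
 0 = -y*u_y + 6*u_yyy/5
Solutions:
 u(y) = C1 + Integral(C2*airyai(5^(1/3)*6^(2/3)*y/6) + C3*airybi(5^(1/3)*6^(2/3)*y/6), y)


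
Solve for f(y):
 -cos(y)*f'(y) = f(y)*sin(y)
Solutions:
 f(y) = C1*cos(y)


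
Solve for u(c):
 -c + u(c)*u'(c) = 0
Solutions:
 u(c) = -sqrt(C1 + c^2)
 u(c) = sqrt(C1 + c^2)


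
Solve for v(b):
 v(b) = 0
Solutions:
 v(b) = 0


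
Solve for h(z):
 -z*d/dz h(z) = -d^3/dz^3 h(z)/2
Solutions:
 h(z) = C1 + Integral(C2*airyai(2^(1/3)*z) + C3*airybi(2^(1/3)*z), z)


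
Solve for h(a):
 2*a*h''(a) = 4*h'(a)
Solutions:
 h(a) = C1 + C2*a^3


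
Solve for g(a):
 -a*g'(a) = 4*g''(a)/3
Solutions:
 g(a) = C1 + C2*erf(sqrt(6)*a/4)


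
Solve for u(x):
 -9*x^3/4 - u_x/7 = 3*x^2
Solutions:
 u(x) = C1 - 63*x^4/16 - 7*x^3


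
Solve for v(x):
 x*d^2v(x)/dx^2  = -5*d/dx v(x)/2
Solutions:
 v(x) = C1 + C2/x^(3/2)


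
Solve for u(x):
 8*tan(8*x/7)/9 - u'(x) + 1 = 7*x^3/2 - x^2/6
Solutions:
 u(x) = C1 - 7*x^4/8 + x^3/18 + x - 7*log(cos(8*x/7))/9


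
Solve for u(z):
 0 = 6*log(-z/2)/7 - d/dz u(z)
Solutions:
 u(z) = C1 + 6*z*log(-z)/7 + 6*z*(-1 - log(2))/7


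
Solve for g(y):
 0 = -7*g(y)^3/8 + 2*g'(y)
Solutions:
 g(y) = -2*sqrt(2)*sqrt(-1/(C1 + 7*y))
 g(y) = 2*sqrt(2)*sqrt(-1/(C1 + 7*y))


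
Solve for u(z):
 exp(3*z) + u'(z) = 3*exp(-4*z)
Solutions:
 u(z) = C1 - exp(3*z)/3 - 3*exp(-4*z)/4


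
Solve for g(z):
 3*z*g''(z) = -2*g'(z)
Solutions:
 g(z) = C1 + C2*z^(1/3)


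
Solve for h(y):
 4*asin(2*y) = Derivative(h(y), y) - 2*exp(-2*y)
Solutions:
 h(y) = C1 + 4*y*asin(2*y) + 2*sqrt(1 - 4*y^2) - exp(-2*y)


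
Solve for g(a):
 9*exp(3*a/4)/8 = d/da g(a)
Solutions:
 g(a) = C1 + 3*exp(3*a/4)/2


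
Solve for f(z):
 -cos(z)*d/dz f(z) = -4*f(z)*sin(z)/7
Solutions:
 f(z) = C1/cos(z)^(4/7)


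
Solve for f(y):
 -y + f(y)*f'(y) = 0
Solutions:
 f(y) = -sqrt(C1 + y^2)
 f(y) = sqrt(C1 + y^2)


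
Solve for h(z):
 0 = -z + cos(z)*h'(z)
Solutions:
 h(z) = C1 + Integral(z/cos(z), z)


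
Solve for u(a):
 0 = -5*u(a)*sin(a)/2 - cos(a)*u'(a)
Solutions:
 u(a) = C1*cos(a)^(5/2)


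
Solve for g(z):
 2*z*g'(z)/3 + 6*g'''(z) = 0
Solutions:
 g(z) = C1 + Integral(C2*airyai(-3^(1/3)*z/3) + C3*airybi(-3^(1/3)*z/3), z)


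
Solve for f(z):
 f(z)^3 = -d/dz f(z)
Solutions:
 f(z) = -sqrt(2)*sqrt(-1/(C1 - z))/2
 f(z) = sqrt(2)*sqrt(-1/(C1 - z))/2


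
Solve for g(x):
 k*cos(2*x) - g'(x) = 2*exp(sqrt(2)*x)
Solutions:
 g(x) = C1 + k*sin(2*x)/2 - sqrt(2)*exp(sqrt(2)*x)


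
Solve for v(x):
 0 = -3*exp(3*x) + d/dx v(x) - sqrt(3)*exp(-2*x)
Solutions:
 v(x) = C1 + exp(3*x) - sqrt(3)*exp(-2*x)/2


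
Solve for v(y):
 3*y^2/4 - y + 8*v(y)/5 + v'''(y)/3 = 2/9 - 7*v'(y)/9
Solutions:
 v(y) = C1*exp(5^(1/3)*y*(-35/(324 + sqrt(113551))^(1/3) + 5^(1/3)*(324 + sqrt(113551))^(1/3))/30)*sin(sqrt(3)*5^(1/3)*y*(35/(324 + sqrt(113551))^(1/3) + 5^(1/3)*(324 + sqrt(113551))^(1/3))/30) + C2*exp(5^(1/3)*y*(-35/(324 + sqrt(113551))^(1/3) + 5^(1/3)*(324 + sqrt(113551))^(1/3))/30)*cos(sqrt(3)*5^(1/3)*y*(35/(324 + sqrt(113551))^(1/3) + 5^(1/3)*(324 + sqrt(113551))^(1/3))/30) + C3*exp(-5^(1/3)*y*(-35/(324 + sqrt(113551))^(1/3) + 5^(1/3)*(324 + sqrt(113551))^(1/3))/15) - 15*y^2/32 + 415*y/384 - 10685/27648


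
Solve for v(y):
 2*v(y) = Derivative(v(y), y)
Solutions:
 v(y) = C1*exp(2*y)


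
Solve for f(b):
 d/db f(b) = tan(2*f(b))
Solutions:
 f(b) = -asin(C1*exp(2*b))/2 + pi/2
 f(b) = asin(C1*exp(2*b))/2


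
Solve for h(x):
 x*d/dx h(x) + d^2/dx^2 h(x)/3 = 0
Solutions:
 h(x) = C1 + C2*erf(sqrt(6)*x/2)


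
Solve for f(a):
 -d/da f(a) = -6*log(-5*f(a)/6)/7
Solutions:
 -7*Integral(1/(log(-_y) - log(6) + log(5)), (_y, f(a)))/6 = C1 - a


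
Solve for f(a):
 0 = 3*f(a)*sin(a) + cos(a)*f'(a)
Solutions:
 f(a) = C1*cos(a)^3


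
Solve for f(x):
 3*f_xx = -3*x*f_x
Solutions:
 f(x) = C1 + C2*erf(sqrt(2)*x/2)


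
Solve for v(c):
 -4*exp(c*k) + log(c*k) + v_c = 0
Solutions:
 v(c) = C1 - c*log(c*k) + c + Piecewise((4*exp(c*k)/k, Ne(k, 0)), (4*c, True))


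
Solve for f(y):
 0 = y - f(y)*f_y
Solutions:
 f(y) = -sqrt(C1 + y^2)
 f(y) = sqrt(C1 + y^2)


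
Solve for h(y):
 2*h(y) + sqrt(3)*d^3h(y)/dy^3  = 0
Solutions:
 h(y) = C3*exp(-2^(1/3)*3^(5/6)*y/3) + (C1*sin(6^(1/3)*y/2) + C2*cos(6^(1/3)*y/2))*exp(2^(1/3)*3^(5/6)*y/6)


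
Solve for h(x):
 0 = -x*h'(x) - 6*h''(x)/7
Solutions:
 h(x) = C1 + C2*erf(sqrt(21)*x/6)


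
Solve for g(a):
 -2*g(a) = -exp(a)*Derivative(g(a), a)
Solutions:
 g(a) = C1*exp(-2*exp(-a))


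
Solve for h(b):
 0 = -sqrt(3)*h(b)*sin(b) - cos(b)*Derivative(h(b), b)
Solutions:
 h(b) = C1*cos(b)^(sqrt(3))


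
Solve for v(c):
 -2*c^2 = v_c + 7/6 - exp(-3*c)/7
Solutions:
 v(c) = C1 - 2*c^3/3 - 7*c/6 - exp(-3*c)/21


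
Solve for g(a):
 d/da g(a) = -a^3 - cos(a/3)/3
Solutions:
 g(a) = C1 - a^4/4 - sin(a/3)


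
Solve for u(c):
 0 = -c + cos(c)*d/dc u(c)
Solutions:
 u(c) = C1 + Integral(c/cos(c), c)


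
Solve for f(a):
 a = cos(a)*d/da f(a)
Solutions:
 f(a) = C1 + Integral(a/cos(a), a)


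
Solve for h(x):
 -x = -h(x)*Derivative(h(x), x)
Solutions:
 h(x) = -sqrt(C1 + x^2)
 h(x) = sqrt(C1 + x^2)


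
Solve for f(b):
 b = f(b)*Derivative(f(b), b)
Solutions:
 f(b) = -sqrt(C1 + b^2)
 f(b) = sqrt(C1 + b^2)


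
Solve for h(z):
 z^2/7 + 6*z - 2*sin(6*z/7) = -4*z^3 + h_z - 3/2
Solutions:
 h(z) = C1 + z^4 + z^3/21 + 3*z^2 + 3*z/2 + 7*cos(6*z/7)/3


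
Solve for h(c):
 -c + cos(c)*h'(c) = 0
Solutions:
 h(c) = C1 + Integral(c/cos(c), c)


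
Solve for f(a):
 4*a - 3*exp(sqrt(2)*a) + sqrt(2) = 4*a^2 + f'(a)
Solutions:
 f(a) = C1 - 4*a^3/3 + 2*a^2 + sqrt(2)*a - 3*sqrt(2)*exp(sqrt(2)*a)/2


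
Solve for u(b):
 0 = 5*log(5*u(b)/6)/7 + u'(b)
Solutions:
 7*Integral(1/(log(_y) - log(6) + log(5)), (_y, u(b)))/5 = C1 - b


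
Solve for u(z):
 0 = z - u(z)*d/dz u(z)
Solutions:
 u(z) = -sqrt(C1 + z^2)
 u(z) = sqrt(C1 + z^2)


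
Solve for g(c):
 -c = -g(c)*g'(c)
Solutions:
 g(c) = -sqrt(C1 + c^2)
 g(c) = sqrt(C1 + c^2)


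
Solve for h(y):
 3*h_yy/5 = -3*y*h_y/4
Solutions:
 h(y) = C1 + C2*erf(sqrt(10)*y/4)


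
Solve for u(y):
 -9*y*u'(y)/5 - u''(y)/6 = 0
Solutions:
 u(y) = C1 + C2*erf(3*sqrt(15)*y/5)


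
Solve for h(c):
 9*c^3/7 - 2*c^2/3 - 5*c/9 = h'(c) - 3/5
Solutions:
 h(c) = C1 + 9*c^4/28 - 2*c^3/9 - 5*c^2/18 + 3*c/5


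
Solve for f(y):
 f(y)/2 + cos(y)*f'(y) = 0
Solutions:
 f(y) = C1*(sin(y) - 1)^(1/4)/(sin(y) + 1)^(1/4)


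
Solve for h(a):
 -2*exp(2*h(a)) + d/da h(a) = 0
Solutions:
 h(a) = log(-sqrt(-1/(C1 + 2*a))) - log(2)/2
 h(a) = log(-1/(C1 + 2*a))/2 - log(2)/2


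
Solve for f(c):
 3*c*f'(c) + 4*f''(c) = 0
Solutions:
 f(c) = C1 + C2*erf(sqrt(6)*c/4)


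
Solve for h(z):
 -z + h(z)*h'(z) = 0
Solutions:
 h(z) = -sqrt(C1 + z^2)
 h(z) = sqrt(C1 + z^2)


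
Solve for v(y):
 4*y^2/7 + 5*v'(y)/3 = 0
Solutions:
 v(y) = C1 - 4*y^3/35


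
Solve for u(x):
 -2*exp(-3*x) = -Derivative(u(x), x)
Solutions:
 u(x) = C1 - 2*exp(-3*x)/3


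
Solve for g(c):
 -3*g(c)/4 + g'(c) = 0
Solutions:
 g(c) = C1*exp(3*c/4)


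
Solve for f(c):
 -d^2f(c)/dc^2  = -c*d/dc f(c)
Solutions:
 f(c) = C1 + C2*erfi(sqrt(2)*c/2)


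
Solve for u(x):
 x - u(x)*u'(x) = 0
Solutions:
 u(x) = -sqrt(C1 + x^2)
 u(x) = sqrt(C1 + x^2)


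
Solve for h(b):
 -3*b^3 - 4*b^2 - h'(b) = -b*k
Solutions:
 h(b) = C1 - 3*b^4/4 - 4*b^3/3 + b^2*k/2


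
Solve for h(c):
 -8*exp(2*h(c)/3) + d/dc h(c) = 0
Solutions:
 h(c) = 3*log(-sqrt(-1/(C1 + 8*c))) - 3*log(2) + 3*log(6)/2
 h(c) = 3*log(-1/(C1 + 8*c))/2 - 3*log(2) + 3*log(6)/2


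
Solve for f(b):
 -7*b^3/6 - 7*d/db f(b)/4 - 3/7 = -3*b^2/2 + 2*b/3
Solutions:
 f(b) = C1 - b^4/6 + 2*b^3/7 - 4*b^2/21 - 12*b/49


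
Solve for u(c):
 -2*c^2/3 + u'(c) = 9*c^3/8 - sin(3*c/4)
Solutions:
 u(c) = C1 + 9*c^4/32 + 2*c^3/9 + 4*cos(3*c/4)/3


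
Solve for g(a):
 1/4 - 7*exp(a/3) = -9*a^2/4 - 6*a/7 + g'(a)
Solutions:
 g(a) = C1 + 3*a^3/4 + 3*a^2/7 + a/4 - 21*exp(a/3)


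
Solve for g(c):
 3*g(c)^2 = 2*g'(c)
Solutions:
 g(c) = -2/(C1 + 3*c)


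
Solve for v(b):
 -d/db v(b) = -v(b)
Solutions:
 v(b) = C1*exp(b)


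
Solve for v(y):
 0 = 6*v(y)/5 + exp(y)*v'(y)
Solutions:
 v(y) = C1*exp(6*exp(-y)/5)


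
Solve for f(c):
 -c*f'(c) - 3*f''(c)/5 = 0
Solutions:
 f(c) = C1 + C2*erf(sqrt(30)*c/6)


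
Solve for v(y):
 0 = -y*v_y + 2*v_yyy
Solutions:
 v(y) = C1 + Integral(C2*airyai(2^(2/3)*y/2) + C3*airybi(2^(2/3)*y/2), y)


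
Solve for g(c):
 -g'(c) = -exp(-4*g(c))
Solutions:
 g(c) = log(-I*(C1 + 4*c)^(1/4))
 g(c) = log(I*(C1 + 4*c)^(1/4))
 g(c) = log(-(C1 + 4*c)^(1/4))
 g(c) = log(C1 + 4*c)/4


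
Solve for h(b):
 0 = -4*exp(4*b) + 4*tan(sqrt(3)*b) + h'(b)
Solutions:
 h(b) = C1 + exp(4*b) + 4*sqrt(3)*log(cos(sqrt(3)*b))/3


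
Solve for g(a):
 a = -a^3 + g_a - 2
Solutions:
 g(a) = C1 + a^4/4 + a^2/2 + 2*a


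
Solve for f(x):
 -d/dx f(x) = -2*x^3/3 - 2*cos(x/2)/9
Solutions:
 f(x) = C1 + x^4/6 + 4*sin(x/2)/9


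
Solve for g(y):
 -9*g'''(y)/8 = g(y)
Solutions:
 g(y) = C3*exp(-2*3^(1/3)*y/3) + (C1*sin(3^(5/6)*y/3) + C2*cos(3^(5/6)*y/3))*exp(3^(1/3)*y/3)


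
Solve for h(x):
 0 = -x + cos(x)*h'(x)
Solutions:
 h(x) = C1 + Integral(x/cos(x), x)


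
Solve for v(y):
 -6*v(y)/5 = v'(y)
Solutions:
 v(y) = C1*exp(-6*y/5)


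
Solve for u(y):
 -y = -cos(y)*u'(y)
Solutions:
 u(y) = C1 + Integral(y/cos(y), y)


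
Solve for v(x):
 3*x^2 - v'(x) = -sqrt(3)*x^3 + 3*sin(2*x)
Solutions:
 v(x) = C1 + sqrt(3)*x^4/4 + x^3 + 3*cos(2*x)/2


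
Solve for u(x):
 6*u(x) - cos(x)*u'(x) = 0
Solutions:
 u(x) = C1*(sin(x)^3 + 3*sin(x)^2 + 3*sin(x) + 1)/(sin(x)^3 - 3*sin(x)^2 + 3*sin(x) - 1)


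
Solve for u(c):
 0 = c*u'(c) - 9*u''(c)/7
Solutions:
 u(c) = C1 + C2*erfi(sqrt(14)*c/6)


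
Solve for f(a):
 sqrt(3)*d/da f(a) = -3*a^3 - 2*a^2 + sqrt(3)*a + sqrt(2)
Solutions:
 f(a) = C1 - sqrt(3)*a^4/4 - 2*sqrt(3)*a^3/9 + a^2/2 + sqrt(6)*a/3


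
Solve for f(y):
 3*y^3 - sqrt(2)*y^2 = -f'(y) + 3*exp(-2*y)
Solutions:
 f(y) = C1 - 3*y^4/4 + sqrt(2)*y^3/3 - 3*exp(-2*y)/2


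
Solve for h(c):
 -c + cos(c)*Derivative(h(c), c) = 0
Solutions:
 h(c) = C1 + Integral(c/cos(c), c)


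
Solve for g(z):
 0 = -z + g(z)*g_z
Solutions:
 g(z) = -sqrt(C1 + z^2)
 g(z) = sqrt(C1 + z^2)


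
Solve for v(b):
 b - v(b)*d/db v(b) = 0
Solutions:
 v(b) = -sqrt(C1 + b^2)
 v(b) = sqrt(C1 + b^2)


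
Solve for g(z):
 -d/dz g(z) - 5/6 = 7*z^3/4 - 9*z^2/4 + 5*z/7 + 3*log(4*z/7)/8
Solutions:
 g(z) = C1 - 7*z^4/16 + 3*z^3/4 - 5*z^2/14 - 3*z*log(z)/8 - 3*z*log(2)/4 - 11*z/24 + 3*z*log(7)/8


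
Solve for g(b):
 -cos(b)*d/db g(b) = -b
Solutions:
 g(b) = C1 + Integral(b/cos(b), b)


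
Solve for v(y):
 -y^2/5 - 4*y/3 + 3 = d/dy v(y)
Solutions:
 v(y) = C1 - y^3/15 - 2*y^2/3 + 3*y
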